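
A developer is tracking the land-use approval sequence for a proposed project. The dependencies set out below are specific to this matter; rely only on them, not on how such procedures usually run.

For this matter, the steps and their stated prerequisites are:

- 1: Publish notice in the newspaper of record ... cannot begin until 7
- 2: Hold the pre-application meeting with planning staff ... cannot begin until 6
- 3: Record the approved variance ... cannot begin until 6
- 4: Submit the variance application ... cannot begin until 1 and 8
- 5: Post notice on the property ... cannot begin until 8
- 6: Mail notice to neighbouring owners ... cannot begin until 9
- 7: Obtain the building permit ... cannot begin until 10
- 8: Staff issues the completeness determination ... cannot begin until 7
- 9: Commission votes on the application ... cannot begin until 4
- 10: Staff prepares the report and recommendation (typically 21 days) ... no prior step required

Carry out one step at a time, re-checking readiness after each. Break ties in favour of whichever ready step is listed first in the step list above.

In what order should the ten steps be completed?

10 is the only step with nothing outstanding, so it goes first.
7 needed 10, now all done → 7.
Now 1 and 8 have their prerequisites met. 1 is listed earlier, so 1 next.
8 is the only step now ready → 8.
Now 4 and 5 have their prerequisites met. 4 is listed earlier, so 4 next.
5 and 9 are both available; 5 is listed earlier → 5.
9 is the only step now ready → 9.
6 needed 9, now all done → 6.
Now 2 and 3 have their prerequisites met. 2 is listed earlier, so 2 next.
3 needed 6, now all done → 3.

10 → 7 → 1 → 8 → 4 → 5 → 9 → 6 → 2 → 3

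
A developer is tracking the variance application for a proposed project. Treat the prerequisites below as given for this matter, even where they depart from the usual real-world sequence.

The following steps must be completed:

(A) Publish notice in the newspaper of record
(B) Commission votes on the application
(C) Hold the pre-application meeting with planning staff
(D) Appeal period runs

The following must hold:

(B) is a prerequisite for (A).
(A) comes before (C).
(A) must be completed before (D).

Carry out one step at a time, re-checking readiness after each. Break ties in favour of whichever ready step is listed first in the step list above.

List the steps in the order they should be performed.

(B), (A), (C), (D)

(B) has no prerequisites → (B) first.
(A) needed (B), now all done → (A).
(C) and (D) are both available; (C) is listed earlier → (C).
Next only (D) has its prerequisites met → (D).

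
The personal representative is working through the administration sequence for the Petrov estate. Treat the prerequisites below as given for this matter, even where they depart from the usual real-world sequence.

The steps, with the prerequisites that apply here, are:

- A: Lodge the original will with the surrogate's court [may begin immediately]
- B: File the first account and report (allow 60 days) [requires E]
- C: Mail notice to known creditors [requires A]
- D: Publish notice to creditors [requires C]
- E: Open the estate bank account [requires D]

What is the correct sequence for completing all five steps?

A C D E B

A has no prerequisites → A first.
C needed A, now all done → C.
Next only D has its prerequisites met → D.
E is the only step now ready → E.
B needed E, now all done → B.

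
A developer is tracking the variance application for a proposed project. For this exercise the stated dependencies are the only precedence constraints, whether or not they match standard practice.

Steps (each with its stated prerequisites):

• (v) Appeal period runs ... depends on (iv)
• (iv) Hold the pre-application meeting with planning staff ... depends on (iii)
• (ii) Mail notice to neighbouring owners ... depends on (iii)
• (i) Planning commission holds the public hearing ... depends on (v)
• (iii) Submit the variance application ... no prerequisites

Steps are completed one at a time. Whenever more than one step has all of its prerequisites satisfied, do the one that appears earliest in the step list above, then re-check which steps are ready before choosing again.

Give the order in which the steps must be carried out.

(iii) has no prerequisites → (iii) first.
Now (iv) and (ii) have their prerequisites met. (iv) is listed earlier, so (iv) next.
Now (v) and (ii) have their prerequisites met. (v) is listed earlier, so (v) next.
Ready: (ii) and (i). (ii) is listed earlier → (ii).
Next only (i) has its prerequisites met → (i).

(iii) → (iv) → (v) → (ii) → (i)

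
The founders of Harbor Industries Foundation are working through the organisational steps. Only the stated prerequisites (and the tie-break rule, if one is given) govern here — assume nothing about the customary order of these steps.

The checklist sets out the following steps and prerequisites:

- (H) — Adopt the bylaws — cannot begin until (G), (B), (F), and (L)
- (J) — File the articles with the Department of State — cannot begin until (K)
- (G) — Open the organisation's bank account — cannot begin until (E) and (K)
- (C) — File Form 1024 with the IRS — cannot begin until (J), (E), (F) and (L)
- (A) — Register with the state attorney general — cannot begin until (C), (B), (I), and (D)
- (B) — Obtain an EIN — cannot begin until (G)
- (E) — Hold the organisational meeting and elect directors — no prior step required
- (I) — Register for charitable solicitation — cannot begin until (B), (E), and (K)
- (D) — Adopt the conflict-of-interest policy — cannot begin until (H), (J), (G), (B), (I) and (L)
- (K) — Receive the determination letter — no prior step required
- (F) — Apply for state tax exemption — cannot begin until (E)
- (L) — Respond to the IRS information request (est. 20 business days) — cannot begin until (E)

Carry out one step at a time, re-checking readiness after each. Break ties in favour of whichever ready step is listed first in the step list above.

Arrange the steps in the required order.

Nothing is required for (E) and (K). (E) is listed earlier → (E) first.
Now (K), (F) and (L) have their prerequisites met. (K) is listed earlier, so (K) next.
(J) and (G) now also ready, so the ready set is {(J), (G), (F), (L)}; (J) is listed earlier → (J).
Ready: (G), (F) and (L). (G) is listed earlier → (G).
(B) now also ready, so the ready set is {(B), (F), (L)}; (B) is listed earlier → (B).
(I) now also ready, so the ready set is {(I), (F), (L)}; (I) is listed earlier → (I).
Now (F) and (L) have their prerequisites met. (F) is listed earlier, so (F) next.
(L) needed (E), now all done → (L).
Now (H) and (C) have their prerequisites met. (H) is listed earlier, so (H) next.
(C) and (D) are both available; (C) is listed earlier → (C).
Next only (D) has its prerequisites met → (D).
(A) needed (C), (B), (I) and (D), now all done → (A).

(E), (K), (J), (G), (B), (I), (F), (L), (H), (C), (D), (A)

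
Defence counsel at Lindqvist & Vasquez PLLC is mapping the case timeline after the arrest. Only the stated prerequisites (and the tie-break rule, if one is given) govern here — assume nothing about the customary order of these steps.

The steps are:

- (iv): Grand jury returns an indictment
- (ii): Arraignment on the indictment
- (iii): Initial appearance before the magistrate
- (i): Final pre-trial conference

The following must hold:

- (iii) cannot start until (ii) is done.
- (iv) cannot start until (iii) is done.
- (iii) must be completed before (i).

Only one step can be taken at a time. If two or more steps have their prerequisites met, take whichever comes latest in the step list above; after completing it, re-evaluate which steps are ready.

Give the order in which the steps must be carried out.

(ii) has no prerequisites → (ii) first.
(iii) needed (ii), now all done → (iii).
Ready: (i) and (iv). (i) is listed later → (i).
(iv) is the only step now ready → (iv).

(ii), (iii), (i), (iv)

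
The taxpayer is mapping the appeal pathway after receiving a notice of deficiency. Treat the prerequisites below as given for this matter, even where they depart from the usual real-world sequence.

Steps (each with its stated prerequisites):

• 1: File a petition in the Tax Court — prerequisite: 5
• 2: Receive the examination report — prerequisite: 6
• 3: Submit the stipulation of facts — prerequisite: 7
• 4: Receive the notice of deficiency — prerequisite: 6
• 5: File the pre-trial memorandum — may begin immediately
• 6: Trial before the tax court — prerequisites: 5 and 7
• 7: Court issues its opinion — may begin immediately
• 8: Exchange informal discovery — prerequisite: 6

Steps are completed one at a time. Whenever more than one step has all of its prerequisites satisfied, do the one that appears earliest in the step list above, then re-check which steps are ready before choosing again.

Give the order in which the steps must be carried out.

Nothing is required for 5 and 7. 5 is listed earlier → 5 first.
1 now also ready, so the ready set is {1, 7}; 1 is listed earlier → 1.
That leaves 7 as the only ready step → 7.
3 and 6 are both available; 3 is listed earlier → 3.
6 needed 5 and 7, now all done → 6.
Ready: 2, 4 and 8. 2 is listed earlier → 2.
4 and 8 are both available; 4 is listed earlier → 4.
Next only 8 has its prerequisites met → 8.

5 → 1 → 7 → 3 → 6 → 2 → 4 → 8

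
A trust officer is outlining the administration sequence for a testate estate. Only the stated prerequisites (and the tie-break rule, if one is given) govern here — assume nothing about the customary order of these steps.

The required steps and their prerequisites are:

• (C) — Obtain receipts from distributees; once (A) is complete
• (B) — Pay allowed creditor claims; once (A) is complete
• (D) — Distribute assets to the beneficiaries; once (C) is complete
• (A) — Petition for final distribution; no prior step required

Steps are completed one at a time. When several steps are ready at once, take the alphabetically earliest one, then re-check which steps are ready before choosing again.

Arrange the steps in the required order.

(A) has no prerequisites → (A) first.
Now (B) and (C) have their prerequisites met. (B) has the earlier label, so (B) next.
Next only (C) has its prerequisites met → (C).
Next only (D) has its prerequisites met → (D).

(A) (B) (C) (D)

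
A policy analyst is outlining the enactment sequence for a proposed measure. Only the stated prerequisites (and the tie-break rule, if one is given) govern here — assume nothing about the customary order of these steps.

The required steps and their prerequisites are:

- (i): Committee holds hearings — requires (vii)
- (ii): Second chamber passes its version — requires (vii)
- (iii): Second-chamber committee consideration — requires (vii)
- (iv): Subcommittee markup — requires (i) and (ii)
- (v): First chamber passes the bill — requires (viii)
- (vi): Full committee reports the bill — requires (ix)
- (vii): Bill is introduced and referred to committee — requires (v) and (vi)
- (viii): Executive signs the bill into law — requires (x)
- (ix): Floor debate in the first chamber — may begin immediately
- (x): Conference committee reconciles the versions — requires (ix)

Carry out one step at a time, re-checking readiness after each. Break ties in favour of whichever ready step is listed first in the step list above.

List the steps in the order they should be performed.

(ix) has no prerequisites → (ix) first.
(vi) and (x) are both available; (vi) is listed earlier → (vi).
(x) needed (ix), now all done → (x).
Next only (viii) has its prerequisites met → (viii).
Next only (v) has its prerequisites met → (v).
Next only (vii) has its prerequisites met → (vii).
(i), (ii) and (iii) are all available; (i) is listed earlier → (i).
Ready: (ii) and (iii). (ii) is listed earlier → (ii).
(iv) now also ready, so the ready set is {(iii), (iv)}; (iii) is listed earlier → (iii).
(iv) needed (i) and (ii), now all done → (iv).

(ix) (vi) (x) (viii) (v) (vii) (i) (ii) (iii) (iv)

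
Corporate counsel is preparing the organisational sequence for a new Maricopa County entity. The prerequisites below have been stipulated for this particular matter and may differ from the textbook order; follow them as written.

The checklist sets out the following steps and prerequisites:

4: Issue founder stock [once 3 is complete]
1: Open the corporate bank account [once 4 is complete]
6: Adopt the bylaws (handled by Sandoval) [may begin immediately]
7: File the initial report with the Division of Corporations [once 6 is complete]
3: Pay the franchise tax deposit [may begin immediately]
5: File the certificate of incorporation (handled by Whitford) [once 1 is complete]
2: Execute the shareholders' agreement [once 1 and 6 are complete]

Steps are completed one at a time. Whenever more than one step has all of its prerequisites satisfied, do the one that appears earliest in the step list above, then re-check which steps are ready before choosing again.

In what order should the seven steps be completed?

6 → 7 → 3 → 4 → 1 → 5 → 2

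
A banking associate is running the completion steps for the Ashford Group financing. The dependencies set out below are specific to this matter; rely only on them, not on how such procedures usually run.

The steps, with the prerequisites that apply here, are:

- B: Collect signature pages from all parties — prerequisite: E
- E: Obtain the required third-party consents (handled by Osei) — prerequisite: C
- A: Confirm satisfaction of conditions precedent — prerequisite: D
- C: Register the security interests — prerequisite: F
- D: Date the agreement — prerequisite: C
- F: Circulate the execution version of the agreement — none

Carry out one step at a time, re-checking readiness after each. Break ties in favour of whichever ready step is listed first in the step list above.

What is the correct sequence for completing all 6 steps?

F has no prerequisites → F first.
C needed F, now all done → C.
Now E and D have their prerequisites met. E is listed earlier, so E next.
B now also ready, so the ready set is {B, D}; B is listed earlier → B.
D is the only step now ready → D.
A is the only step now ready → A.

F, C, E, B, D, A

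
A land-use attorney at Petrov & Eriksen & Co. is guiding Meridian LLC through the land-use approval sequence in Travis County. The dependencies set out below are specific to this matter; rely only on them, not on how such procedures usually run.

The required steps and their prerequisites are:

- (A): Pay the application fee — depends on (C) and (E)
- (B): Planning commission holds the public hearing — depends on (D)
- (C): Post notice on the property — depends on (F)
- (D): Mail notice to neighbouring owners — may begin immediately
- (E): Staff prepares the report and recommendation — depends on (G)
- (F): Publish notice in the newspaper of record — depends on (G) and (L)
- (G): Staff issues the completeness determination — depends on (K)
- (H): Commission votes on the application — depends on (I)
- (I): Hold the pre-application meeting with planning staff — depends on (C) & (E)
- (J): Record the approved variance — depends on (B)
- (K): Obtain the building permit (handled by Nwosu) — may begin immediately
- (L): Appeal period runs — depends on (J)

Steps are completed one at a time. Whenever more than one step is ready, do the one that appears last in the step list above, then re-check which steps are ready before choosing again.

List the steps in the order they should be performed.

(K) (G) (E) (D) (B) (J) (L) (F) (C) (I) (H) (A)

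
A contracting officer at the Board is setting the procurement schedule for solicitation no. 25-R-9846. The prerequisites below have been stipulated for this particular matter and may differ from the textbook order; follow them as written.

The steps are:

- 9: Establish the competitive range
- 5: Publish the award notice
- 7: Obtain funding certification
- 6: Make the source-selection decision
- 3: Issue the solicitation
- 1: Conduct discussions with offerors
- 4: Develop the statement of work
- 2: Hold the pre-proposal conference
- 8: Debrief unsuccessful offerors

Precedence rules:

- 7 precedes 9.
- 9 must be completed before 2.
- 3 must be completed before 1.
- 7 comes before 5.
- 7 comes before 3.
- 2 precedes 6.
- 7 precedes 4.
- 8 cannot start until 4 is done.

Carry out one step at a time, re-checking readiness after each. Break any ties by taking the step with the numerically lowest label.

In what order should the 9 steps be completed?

7 has no prerequisites → 7 first.
Now 3, 4, 5 and 9 have their prerequisites met. 3 has the earlier label, so 3 next.
1 now also ready, so the ready set is {1, 4, 5, 9}; 1 has the earlier label → 1.
4, 5 and 9 are all available; 4 has the earlier label → 4.
5, 8 and 9 are all available; 5 has the earlier label → 5.
Now 8 and 9 have their prerequisites met. 8 has the earlier label, so 8 next.
9 needed 7, now all done → 9.
Next only 2 has its prerequisites met → 2.
6 needed 2, now all done → 6.

7, 3, 1, 4, 5, 8, 9, 2, 6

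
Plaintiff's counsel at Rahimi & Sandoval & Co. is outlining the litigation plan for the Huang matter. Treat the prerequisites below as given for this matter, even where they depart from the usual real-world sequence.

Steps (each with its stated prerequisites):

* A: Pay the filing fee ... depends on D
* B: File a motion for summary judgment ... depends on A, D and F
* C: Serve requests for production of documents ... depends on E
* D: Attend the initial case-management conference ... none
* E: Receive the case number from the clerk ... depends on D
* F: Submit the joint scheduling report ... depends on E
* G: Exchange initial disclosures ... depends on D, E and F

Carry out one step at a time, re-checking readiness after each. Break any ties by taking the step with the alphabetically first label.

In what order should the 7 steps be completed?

Only D has no prerequisites, so it is first.
Now A and E have their prerequisites met. A has the earlier label, so A next.
E needed D, now all done → E.
Ready: C and F. C has the earlier label → C.
That leaves F as the only ready step → F.
Now B and G have their prerequisites met. B has the earlier label, so B next.
G needed D, E and F, now all done → G.

D, A, E, C, F, B, G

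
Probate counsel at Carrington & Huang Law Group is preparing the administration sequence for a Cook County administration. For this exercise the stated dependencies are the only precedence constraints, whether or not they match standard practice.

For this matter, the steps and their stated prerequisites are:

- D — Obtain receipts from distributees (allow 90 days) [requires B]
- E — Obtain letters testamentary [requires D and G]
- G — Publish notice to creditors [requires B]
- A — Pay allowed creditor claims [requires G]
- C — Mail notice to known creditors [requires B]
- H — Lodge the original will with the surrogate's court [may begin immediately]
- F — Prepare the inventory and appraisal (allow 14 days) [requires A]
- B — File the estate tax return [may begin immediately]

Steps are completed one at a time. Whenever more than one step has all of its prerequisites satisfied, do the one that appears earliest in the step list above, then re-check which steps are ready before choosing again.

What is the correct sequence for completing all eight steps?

H, B, D, G, E, A, C, F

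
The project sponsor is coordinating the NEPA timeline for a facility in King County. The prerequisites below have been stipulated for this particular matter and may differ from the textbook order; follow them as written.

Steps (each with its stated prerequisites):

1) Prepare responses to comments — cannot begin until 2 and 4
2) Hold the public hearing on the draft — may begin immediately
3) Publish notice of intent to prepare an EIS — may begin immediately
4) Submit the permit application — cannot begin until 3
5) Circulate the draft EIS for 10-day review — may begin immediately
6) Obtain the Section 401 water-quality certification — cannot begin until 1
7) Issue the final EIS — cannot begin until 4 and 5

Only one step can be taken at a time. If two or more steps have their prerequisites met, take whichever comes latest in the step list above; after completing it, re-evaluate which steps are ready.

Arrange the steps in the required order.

5, 3 and 2 have no prerequisites; 5 is listed later, so 5 is first.
3 and 2 are both available; 3 is listed later → 3.
Now 4 and 2 have their prerequisites met. 4 is listed later, so 4 next.
7 now also ready, so the ready set is {7, 2}; 7 is listed later → 7.
Next only 2 has its prerequisites met → 2.
1 needed 4 and 2, now all done → 1.
Next only 6 has its prerequisites met → 6.

5, 3, 4, 7, 2, 1, 6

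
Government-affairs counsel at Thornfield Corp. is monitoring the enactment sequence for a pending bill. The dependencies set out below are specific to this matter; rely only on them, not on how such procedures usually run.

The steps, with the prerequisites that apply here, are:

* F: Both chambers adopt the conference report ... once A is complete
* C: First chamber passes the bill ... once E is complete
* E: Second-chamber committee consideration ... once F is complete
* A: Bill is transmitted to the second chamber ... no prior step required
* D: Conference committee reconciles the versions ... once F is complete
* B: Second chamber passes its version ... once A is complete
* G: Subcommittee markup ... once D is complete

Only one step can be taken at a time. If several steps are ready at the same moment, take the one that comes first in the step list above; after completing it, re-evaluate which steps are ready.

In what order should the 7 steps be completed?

A, F, E, C, D, B, G

A has no prerequisites → A first.
F and B are both available; F is listed earlier → F.
E and D now also ready, so the ready set is {E, D, B}; E is listed earlier → E.
C now also ready, so the ready set is {C, D, B}; C is listed earlier → C.
D and B are both available; D is listed earlier → D.
G now also ready, so the ready set is {B, G}; B is listed earlier → B.
Next only G has its prerequisites met → G.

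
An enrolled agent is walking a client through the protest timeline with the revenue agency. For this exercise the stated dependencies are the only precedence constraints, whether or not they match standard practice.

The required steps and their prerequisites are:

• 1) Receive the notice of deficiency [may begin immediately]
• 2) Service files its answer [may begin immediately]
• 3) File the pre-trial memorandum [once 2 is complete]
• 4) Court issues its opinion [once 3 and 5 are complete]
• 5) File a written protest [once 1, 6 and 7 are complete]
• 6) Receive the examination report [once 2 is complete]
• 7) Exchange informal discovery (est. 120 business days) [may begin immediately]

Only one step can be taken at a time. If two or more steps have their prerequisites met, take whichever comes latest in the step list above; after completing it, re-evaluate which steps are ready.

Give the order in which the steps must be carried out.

7, 2, 6, 3, 1, 5, 4

Nothing is required for 7, 2 and 1. 7 is listed later → 7 first.
2 and 1 are both available; 2 is listed later → 2.
Ready: 6, 3 and 1. 6 is listed later → 6.
Now 3 and 1 have their prerequisites met. 3 is listed later, so 3 next.
1 is the only step now ready → 1.
Next only 5 has its prerequisites met → 5.
4 needed 5 and 3, now all done → 4.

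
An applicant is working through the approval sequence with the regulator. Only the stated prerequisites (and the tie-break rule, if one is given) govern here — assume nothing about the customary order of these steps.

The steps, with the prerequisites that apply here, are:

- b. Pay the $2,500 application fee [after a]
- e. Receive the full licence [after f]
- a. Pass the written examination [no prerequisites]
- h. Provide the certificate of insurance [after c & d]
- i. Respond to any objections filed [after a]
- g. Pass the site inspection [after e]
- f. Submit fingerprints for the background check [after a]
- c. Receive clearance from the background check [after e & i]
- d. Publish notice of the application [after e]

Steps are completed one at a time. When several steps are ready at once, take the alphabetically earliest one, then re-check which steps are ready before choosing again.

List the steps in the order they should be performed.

a has no prerequisites → a first.
Ready: b, f and i. b has the earlier label → b.
Ready: f and i. f has the earlier label → f.
e and i are both available; e has the earlier label → e.
Ready: d, g and i. d has the earlier label → d.
g and i are both available; g has the earlier label → g.
i needed a, now all done → i.
c needed e and i, now all done → c.
Next only h has its prerequisites met → h.

a → b → f → e → d → g → i → c → h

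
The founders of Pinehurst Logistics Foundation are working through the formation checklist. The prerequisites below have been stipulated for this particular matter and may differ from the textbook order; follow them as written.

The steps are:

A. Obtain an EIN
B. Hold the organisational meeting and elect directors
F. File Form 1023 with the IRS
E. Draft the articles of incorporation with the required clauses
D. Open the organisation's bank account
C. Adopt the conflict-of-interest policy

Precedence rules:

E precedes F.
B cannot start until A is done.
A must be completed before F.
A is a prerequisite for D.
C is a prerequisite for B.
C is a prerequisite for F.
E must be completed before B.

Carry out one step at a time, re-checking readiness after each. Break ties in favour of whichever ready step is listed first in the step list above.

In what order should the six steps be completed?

A → E → D → C → B → F

A, E and C have no prerequisites; A is listed earlier, so A is first.
D now also ready, so the ready set is {E, D, C}; E is listed earlier → E.
Now D and C have their prerequisites met. D is listed earlier, so D next.
That leaves C as the only ready step → C.
Now B and F have their prerequisites met. B is listed earlier, so B next.
F needed A, E and C, now all done → F.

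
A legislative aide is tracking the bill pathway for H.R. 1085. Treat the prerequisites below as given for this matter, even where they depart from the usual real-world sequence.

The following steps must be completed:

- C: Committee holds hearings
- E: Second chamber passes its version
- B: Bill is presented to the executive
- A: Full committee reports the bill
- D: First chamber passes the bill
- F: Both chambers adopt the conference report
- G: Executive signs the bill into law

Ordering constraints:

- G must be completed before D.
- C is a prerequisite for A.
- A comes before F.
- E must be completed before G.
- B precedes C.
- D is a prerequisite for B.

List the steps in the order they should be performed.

E, G, D, B, C, A, F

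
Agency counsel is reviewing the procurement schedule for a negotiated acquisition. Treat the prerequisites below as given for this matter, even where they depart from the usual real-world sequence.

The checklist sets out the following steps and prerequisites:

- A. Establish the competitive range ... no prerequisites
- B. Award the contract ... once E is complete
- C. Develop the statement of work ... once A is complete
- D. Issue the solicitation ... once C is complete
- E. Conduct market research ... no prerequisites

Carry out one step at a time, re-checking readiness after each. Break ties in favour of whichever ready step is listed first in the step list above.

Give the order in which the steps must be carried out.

Nothing is required for A and E. A is listed earlier → A first.
Now C and E have their prerequisites met. C is listed earlier, so C next.
Ready: D and E. D is listed earlier → D.
That leaves E as the only ready step → E.
B needed E, now all done → B.

A → C → D → E → B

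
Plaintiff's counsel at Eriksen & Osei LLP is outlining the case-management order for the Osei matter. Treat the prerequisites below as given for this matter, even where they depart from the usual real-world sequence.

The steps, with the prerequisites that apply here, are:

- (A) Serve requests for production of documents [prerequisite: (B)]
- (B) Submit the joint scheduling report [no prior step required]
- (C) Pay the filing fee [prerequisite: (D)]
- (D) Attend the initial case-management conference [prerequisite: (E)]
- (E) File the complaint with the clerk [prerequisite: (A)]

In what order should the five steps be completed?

(B) → (A) → (E) → (D) → (C)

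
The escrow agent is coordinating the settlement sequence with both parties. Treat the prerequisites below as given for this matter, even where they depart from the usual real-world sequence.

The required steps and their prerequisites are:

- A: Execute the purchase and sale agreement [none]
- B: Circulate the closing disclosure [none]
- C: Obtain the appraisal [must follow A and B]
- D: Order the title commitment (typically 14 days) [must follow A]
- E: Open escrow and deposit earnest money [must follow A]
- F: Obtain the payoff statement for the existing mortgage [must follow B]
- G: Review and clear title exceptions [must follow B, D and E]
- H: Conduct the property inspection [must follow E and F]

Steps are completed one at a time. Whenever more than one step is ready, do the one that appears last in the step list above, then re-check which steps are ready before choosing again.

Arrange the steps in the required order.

B, F, A, E, H, D, G, C

B and A have no prerequisites; B is listed later, so B is first.
Now F and A have their prerequisites met. F is listed later, so F next.
That leaves A as the only ready step → A.
E, D and C are all available; E is listed later → E.
Now H, D and C have their prerequisites met. H is listed later, so H next.
D and C are both available; D is listed later → D.
G and C are both available; G is listed later → G.
C is the only step now ready → C.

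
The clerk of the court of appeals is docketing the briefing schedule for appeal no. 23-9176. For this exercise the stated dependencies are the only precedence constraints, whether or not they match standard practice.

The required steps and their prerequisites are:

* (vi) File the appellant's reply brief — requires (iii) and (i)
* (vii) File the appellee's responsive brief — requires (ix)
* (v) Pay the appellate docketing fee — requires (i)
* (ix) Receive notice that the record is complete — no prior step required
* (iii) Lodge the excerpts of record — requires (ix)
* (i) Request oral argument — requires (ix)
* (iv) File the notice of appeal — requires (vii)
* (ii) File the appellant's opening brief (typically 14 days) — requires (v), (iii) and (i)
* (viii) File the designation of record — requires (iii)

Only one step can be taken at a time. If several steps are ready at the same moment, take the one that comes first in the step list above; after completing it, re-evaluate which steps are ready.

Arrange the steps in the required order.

(ix), (vii), (iii), (i), (vi), (v), (iv), (ii), (viii)

(ix) is the only step with nothing outstanding, so it goes first.
(vii), (iii) and (i) are all available; (vii) is listed earlier → (vii).
(iii), (i) and (iv) are all available; (iii) is listed earlier → (iii).
Ready: (i), (iv) and (viii). (i) is listed earlier → (i).
Now (vi), (v), (iv) and (viii) have their prerequisites met. (vi) is listed earlier, so (vi) next.
(v), (iv) and (viii) are all available; (v) is listed earlier → (v).
Now (iv), (ii) and (viii) have their prerequisites met. (iv) is listed earlier, so (iv) next.
Now (ii) and (viii) have their prerequisites met. (ii) is listed earlier, so (ii) next.
That leaves (viii) as the only ready step → (viii).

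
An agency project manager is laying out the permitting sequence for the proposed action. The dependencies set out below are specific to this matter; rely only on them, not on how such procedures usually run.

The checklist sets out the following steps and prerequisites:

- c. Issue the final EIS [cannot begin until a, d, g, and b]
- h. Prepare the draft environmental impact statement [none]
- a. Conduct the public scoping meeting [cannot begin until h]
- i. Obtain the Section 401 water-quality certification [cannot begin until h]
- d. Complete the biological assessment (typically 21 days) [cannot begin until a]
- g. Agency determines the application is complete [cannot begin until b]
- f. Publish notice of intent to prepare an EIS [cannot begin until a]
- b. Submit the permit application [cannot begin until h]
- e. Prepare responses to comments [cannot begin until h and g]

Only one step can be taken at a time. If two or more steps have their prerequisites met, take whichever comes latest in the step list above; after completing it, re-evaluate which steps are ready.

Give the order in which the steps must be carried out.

h → b → g → e → i → a → f → d → c

Only h has no prerequisites, so it is first.
Ready: b, i and a. b is listed later → b.
g, i and a are all available; g is listed later → g.
Now e, i and a have their prerequisites met. e is listed later, so e next.
Now i and a have their prerequisites met. i is listed later, so i next.
a needed h, now all done → a.
Now f and d have their prerequisites met. f is listed later, so f next.
d is the only step now ready → d.
c is the only step now ready → c.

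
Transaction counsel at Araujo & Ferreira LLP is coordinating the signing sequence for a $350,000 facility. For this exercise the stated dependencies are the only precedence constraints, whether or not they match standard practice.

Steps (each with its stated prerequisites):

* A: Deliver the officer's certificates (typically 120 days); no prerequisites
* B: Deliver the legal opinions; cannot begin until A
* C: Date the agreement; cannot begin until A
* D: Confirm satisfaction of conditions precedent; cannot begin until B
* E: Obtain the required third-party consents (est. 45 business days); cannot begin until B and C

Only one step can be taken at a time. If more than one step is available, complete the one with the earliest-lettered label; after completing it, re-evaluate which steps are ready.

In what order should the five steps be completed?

A B C D E

A is the only step with nothing outstanding, so it goes first.
Ready: B and C. B has the earlier label → B.
Now C and D have their prerequisites met. C has the earlier label, so C next.
E now also ready, so the ready set is {D, E}; D has the earlier label → D.
That leaves E as the only ready step → E.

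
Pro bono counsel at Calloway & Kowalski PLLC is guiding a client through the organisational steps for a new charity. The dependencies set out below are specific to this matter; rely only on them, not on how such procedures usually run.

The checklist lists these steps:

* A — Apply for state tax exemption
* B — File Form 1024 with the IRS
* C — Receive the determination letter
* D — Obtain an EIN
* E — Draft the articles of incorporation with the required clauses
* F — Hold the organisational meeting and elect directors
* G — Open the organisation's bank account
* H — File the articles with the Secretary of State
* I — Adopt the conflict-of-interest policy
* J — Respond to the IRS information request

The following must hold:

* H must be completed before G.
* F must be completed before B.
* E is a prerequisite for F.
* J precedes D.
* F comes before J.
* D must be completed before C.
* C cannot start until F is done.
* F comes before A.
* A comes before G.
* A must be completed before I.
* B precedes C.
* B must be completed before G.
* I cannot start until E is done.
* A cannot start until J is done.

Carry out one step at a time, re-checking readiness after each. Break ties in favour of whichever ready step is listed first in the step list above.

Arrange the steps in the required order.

E, F, B, H, J, A, D, C, G, I

E and H have no prerequisites; E is listed earlier, so E is first.
F and H are both available; F is listed earlier → F.
Ready: B, H and J. B is listed earlier → B.
H and J are both available; H is listed earlier → H.
J needed F, now all done → J.
Now A and D have their prerequisites met. A is listed earlier, so A next.
Now D, G and I have their prerequisites met. D is listed earlier, so D next.
C now also ready, so the ready set is {C, G, I}; C is listed earlier → C.
Ready: G and I. G is listed earlier → G.
Next only I has its prerequisites met → I.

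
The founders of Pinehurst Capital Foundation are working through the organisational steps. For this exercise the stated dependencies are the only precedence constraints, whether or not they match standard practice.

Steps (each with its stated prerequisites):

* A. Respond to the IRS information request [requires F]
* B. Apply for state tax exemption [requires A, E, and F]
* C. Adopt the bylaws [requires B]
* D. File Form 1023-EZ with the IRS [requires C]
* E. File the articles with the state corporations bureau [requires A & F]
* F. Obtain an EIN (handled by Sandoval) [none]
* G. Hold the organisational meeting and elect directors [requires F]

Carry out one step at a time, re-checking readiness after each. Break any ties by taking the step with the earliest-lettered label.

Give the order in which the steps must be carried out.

F, A, E, B, C, D, G

Only F has no prerequisites, so it is first.
A and G are both available; A has the earlier label → A.
E now also ready, so the ready set is {E, G}; E has the earlier label → E.
B and G are both available; B has the earlier label → B.
C now also ready, so the ready set is {C, G}; C has the earlier label → C.
D and G are both available; D has the earlier label → D.
G is the only step now ready → G.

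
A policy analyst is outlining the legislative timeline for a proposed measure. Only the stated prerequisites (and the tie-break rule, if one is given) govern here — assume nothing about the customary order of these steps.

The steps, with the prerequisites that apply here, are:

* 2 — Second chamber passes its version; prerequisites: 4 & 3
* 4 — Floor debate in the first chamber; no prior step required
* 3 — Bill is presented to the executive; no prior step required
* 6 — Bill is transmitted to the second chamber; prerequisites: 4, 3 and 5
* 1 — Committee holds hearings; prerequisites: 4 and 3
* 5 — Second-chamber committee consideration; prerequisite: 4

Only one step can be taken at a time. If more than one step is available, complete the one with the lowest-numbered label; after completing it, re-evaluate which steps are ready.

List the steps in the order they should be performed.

3 and 4 have no prerequisites; 3 has the earlier label, so 3 is first.
4 is the only step now ready → 4.
Ready: 1, 2 and 5. 1 has the earlier label → 1.
Ready: 2 and 5. 2 has the earlier label → 2.
5 needed 4, now all done → 5.
6 is the only step now ready → 6.

3, 4, 1, 2, 5, 6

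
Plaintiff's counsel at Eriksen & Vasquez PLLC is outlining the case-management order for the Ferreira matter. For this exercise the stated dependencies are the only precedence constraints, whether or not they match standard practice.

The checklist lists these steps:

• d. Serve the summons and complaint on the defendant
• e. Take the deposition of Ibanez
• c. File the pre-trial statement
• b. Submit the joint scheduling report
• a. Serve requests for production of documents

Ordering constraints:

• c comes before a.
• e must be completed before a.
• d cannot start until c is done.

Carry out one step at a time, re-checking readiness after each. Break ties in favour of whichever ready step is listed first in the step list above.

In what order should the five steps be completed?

e c d b a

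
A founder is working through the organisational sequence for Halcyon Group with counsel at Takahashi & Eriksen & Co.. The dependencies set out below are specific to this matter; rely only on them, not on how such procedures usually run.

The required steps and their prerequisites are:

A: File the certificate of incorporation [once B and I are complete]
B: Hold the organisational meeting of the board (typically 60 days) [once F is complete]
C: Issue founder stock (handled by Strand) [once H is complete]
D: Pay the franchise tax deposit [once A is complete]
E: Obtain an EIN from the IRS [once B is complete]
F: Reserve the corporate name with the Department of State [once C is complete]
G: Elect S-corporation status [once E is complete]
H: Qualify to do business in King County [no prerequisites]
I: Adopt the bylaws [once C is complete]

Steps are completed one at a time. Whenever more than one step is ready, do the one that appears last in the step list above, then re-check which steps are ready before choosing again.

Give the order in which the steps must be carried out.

H C I F B E G A D

H has no prerequisites → H first.
C needed H, now all done → C.
Now I and F have their prerequisites met. I is listed later, so I next.
F is the only step now ready → F.
That leaves B as the only ready step → B.
Now E and A have their prerequisites met. E is listed later, so E next.
G and A are both available; G is listed later → G.
A needed I and B, now all done → A.
D is the only step now ready → D.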